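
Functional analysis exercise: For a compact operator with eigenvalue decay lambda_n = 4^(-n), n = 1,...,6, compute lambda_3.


The eigenvalue formula gives lambda_3 = 1/4^3
= 1/64
= 0.0156

0.0156


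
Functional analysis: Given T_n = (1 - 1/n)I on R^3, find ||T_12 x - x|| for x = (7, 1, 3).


T_12 x - x = (1 - 1/12)x - x = -x/12
||x|| = sqrt(59) = 7.6811
||T_12 x - x|| = ||x||/12 = 7.6811/12 = 0.6401

0.6401


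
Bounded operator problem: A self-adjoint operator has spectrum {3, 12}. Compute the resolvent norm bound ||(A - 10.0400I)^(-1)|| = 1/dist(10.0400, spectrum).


dist(10.0400, {3, 12}) = min(|10.0400 - 3|, |10.0400 - 12|)
= min(7.0400, 1.9600) = 1.9600
Resolvent bound = 1/1.9600 = 0.5102

0.5102


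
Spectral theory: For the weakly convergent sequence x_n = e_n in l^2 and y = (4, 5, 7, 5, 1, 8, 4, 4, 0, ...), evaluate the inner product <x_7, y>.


x_7 = e_7 is the standard basis vector with 1 in position 7.
<x_7, y> = y_7 = 4
As n -> infinity, <x_n, y> -> 0, confirming weak convergence of (x_n) to 0.

4


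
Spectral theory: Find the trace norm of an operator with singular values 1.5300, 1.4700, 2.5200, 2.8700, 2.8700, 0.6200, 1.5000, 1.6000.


The nuclear norm is the sum of all singular values.
||T||_1 = 1.5300 + 1.4700 + 2.5200 + 2.8700 + 2.8700 + 0.6200 + 1.5000 + 1.6000
= 14.9800

14.9800


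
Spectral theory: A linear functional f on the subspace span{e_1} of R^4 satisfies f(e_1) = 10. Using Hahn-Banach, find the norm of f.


The norm of f is given by ||f|| = sup_{||x||=1} |f(x)|.
On span{e_1}, ||e_1|| = 1, so ||f|| = |f(e_1)| / ||e_1||
= |10| / 1 = 10.0000

10.0000


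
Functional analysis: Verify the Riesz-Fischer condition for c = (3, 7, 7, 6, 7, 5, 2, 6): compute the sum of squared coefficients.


sum |c_n|^2 = 3^2 + 7^2 + 7^2 + 6^2 + 7^2 + 5^2 + 2^2 + 6^2
= 9 + 49 + 49 + 36 + 49 + 25 + 4 + 36
= 257

257


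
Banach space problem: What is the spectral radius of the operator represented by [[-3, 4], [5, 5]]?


For a 2x2 matrix, eigenvalues satisfy lambda^2 - (trace)*lambda + det = 0
trace = -3 + 5 = 2
det = -3*5 - 4*5 = -35
discriminant = 2^2 - 4*(-35) = 144
spectral radius = max |eigenvalue| = 7.0000

7.0000


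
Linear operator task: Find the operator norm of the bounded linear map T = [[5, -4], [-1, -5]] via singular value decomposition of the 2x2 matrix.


A^T A = [[26, -15], [-15, 41]]
trace(A^T A) = 67, det(A^T A) = 841
discriminant = 67^2 - 4*841 = 1125
Largest eigenvalue of A^T A = (trace + sqrt(disc))/2 = 50.2705
||T|| = sqrt(50.2705) = 7.0902

7.0902


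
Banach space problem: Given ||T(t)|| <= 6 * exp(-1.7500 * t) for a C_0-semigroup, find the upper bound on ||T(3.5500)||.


||T(3.5500)|| <= 6 * exp(-1.7500 * 3.5500)
= 6 * exp(-6.2125)
= 6 * 0.0020
= 0.0120

0.0120


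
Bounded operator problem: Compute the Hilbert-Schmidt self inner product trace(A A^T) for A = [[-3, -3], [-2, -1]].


trace(A * A^T) = sum of squares of all entries
= (-3)^2 + (-3)^2 + (-2)^2 + (-1)^2
= 9 + 9 + 4 + 1
= 23

23


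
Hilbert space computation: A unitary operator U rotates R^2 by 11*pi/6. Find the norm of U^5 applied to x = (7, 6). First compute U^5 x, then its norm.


U is a rotation by theta = 11*pi/6
U^5 = rotation by 5*theta = 55*pi/6 = 7*pi/6 (mod 2*pi)
cos(7*pi/6) = -0.8660, sin(7*pi/6) = -0.5000
U^5 x = (-0.8660 * 7 - -0.5000 * 6, -0.5000 * 7 + -0.8660 * 6)
= (-3.0622, -8.6962)
||U^5 x|| = sqrt((-3.0622)^2 + (-8.6962)^2) = sqrt(85.0000) = 9.2195

9.2195


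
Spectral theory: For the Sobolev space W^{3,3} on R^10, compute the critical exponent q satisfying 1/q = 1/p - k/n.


Using the Sobolev embedding formula: 1/q = 1/p - k/n
1/q = 1/3 - 3/10 = 1/30
q = 1/(1/30) = 30

30.0000


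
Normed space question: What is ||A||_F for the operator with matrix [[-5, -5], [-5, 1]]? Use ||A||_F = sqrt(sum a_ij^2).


||A||_F^2 = sum a_ij^2
= (-5)^2 + (-5)^2 + (-5)^2 + 1^2
= 25 + 25 + 25 + 1 = 76
||A||_F = sqrt(76) = 8.7178

8.7178


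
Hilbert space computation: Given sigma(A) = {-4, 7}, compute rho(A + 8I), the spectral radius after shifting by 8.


Spectrum of A + 8I = {4, 15}
Spectral radius = max |lambda| over the shifted spectrum
= max(4, 15) = 15

15


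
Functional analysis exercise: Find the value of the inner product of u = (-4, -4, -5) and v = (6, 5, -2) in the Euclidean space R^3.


Computing the standard inner product <u, v> = sum u_i * v_i
= -4*6 + -4*5 + -5*-2
= -24 + -20 + 10
= -34

-34


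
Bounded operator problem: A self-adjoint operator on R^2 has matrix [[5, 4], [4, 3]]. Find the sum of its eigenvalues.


For a self-adjoint (symmetric) matrix, the eigenvalues are real.
The sum of eigenvalues equals the trace of the matrix.
trace = 5 + 3 = 8

8


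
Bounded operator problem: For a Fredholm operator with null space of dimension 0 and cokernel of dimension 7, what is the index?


The Fredholm index is defined as ind(T) = dim(ker T) - dim(coker T)
= 0 - 7
= -7

-7


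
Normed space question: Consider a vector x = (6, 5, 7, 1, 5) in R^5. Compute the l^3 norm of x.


The l^3 norm = (sum |x_i|^3)^(1/3)
Sum of 3th powers = 216 + 125 + 343 + 1 + 125 = 810
||x||_3 = (810)^(1/3) = 9.3217

9.3217


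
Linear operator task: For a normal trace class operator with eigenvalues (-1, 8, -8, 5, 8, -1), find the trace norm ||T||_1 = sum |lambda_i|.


For a normal operator, singular values equal |eigenvalues|.
Trace norm = sum |lambda_i| = 1 + 8 + 8 + 5 + 8 + 1
= 31

31


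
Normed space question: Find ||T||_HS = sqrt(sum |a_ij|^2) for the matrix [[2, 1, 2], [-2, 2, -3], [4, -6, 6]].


The Hilbert-Schmidt norm is sqrt(sum of squares of all entries).
Sum of squares = 2^2 + 1^2 + 2^2 + (-2)^2 + 2^2 + (-3)^2 + 4^2 + (-6)^2 + 6^2
= 4 + 1 + 4 + 4 + 4 + 9 + 16 + 36 + 36 = 114
||T||_HS = sqrt(114) = 10.6771

10.6771


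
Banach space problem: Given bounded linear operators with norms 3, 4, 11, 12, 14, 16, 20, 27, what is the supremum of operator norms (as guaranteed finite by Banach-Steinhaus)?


By the Uniform Boundedness Principle, the supremum of norms is finite.
sup_k ||T_k|| = max(3, 4, 11, 12, 14, 16, 20, 27) = 27

27


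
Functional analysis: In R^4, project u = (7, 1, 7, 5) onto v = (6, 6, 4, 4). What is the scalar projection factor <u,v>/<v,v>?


Computing <u,v> = 7*6 + 1*6 + 7*4 + 5*4 = 96
Computing <v,v> = 6^2 + 6^2 + 4^2 + 4^2 = 104
Projection coefficient = 96/104 = 0.9231

0.9231


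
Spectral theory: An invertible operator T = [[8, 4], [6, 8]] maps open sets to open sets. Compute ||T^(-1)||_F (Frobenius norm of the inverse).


det(T) = 8*8 - 4*6 = 40
T^(-1) = (1/40) * [[8, -4], [-6, 8]] = [[0.2000, -0.1000], [-0.1500, 0.2000]]
||T^(-1)||_F^2 = 0.2000^2 + (-0.1000)^2 + (-0.1500)^2 + 0.2000^2 = 0.1125
||T^(-1)||_F = sqrt(0.1125) = 0.3354

0.3354


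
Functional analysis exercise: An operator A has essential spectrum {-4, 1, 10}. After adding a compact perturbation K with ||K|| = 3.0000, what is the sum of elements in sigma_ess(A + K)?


By Weyl's theorem, the essential spectrum is invariant under compact perturbations.
sigma_ess(A + K) = sigma_ess(A) = {-4, 1, 10}
Sum = -4 + 1 + 10 = 7

7


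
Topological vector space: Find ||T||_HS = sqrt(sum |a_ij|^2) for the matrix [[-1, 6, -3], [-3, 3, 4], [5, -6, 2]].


The Hilbert-Schmidt norm is sqrt(sum of squares of all entries).
Sum of squares = (-1)^2 + 6^2 + (-3)^2 + (-3)^2 + 3^2 + 4^2 + 5^2 + (-6)^2 + 2^2
= 1 + 36 + 9 + 9 + 9 + 16 + 25 + 36 + 4 = 145
||T||_HS = sqrt(145) = 12.0416

12.0416


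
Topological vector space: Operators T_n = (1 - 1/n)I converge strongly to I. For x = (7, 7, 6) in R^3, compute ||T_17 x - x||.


T_17 x - x = (1 - 1/17)x - x = -x/17
||x|| = sqrt(134) = 11.5758
||T_17 x - x|| = ||x||/17 = 11.5758/17 = 0.6809

0.6809


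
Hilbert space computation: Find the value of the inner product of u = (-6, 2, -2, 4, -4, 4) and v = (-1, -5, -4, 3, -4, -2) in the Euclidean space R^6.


Computing the standard inner product <u, v> = sum u_i * v_i
= -6*-1 + 2*-5 + -2*-4 + 4*3 + -4*-4 + 4*-2
= 6 + -10 + 8 + 12 + 16 + -8
= 24

24


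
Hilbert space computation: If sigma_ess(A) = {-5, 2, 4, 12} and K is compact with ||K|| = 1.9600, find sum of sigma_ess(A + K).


By Weyl's theorem, the essential spectrum is invariant under compact perturbations.
sigma_ess(A + K) = sigma_ess(A) = {-5, 2, 4, 12}
Sum = -5 + 2 + 4 + 12 = 13

13


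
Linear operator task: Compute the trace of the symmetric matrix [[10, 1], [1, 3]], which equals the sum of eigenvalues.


For a self-adjoint (symmetric) matrix, the eigenvalues are real.
The sum of eigenvalues equals the trace of the matrix.
trace = 10 + 3 = 13

13


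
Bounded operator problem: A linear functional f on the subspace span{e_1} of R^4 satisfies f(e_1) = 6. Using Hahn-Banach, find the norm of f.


The norm of f is given by ||f|| = sup_{||x||=1} |f(x)|.
On span{e_1}, ||e_1|| = 1, so ||f|| = |f(e_1)| / ||e_1||
= |6| / 1 = 6.0000

6.0000


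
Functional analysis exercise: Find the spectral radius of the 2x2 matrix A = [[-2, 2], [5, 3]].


For a 2x2 matrix, eigenvalues satisfy lambda^2 - (trace)*lambda + det = 0
trace = -2 + 3 = 1
det = -2*3 - 2*5 = -16
discriminant = 1^2 - 4*(-16) = 65
spectral radius = max |eigenvalue| = 4.5311

4.5311


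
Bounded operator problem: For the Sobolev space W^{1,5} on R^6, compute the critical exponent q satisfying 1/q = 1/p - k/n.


Using the Sobolev embedding formula: 1/q = 1/p - k/n
1/q = 1/5 - 1/6 = 1/30
q = 1/(1/30) = 30

30.0000


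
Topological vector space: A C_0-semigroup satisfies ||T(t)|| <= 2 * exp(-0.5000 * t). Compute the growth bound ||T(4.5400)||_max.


||T(4.5400)|| <= 2 * exp(-0.5000 * 4.5400)
= 2 * exp(-2.2700)
= 2 * 0.1033
= 0.2066

0.2066


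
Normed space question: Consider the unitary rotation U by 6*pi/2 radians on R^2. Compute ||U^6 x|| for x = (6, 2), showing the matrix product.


U is a rotation by theta = 6*pi/2
U^6 = rotation by 6*theta = 36*pi/2 = 0*pi/2 (mod 2*pi)
cos(0*pi/2) = 1.0000, sin(0*pi/2) = 0.0000
U^6 x = (1.0000 * 6 - 0.0000 * 2, 0.0000 * 6 + 1.0000 * 2)
= (6.0000, 2.0000)
||U^6 x|| = sqrt(6.0000^2 + 2.0000^2) = sqrt(40.0000) = 6.3246

6.3246


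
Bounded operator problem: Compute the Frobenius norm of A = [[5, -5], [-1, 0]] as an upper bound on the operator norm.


||A||_F^2 = sum a_ij^2
= 5^2 + (-5)^2 + (-1)^2 + 0^2
= 25 + 25 + 1 + 0 = 51
||A||_F = sqrt(51) = 7.1414

7.1414


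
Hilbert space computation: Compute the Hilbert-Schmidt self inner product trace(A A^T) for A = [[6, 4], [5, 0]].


trace(A * A^T) = sum of squares of all entries
= 6^2 + 4^2 + 5^2 + 0^2
= 36 + 16 + 25 + 0
= 77

77


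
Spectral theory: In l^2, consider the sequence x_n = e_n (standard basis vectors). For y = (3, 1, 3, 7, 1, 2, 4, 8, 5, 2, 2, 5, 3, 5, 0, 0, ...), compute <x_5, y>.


x_5 = e_5 is the standard basis vector with 1 in position 5.
<x_5, y> = y_5 = 1
As n -> infinity, <x_n, y> -> 0, confirming weak convergence of (x_n) to 0.

1


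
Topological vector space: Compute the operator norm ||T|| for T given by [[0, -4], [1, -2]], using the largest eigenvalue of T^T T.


A^T A = [[1, -2], [-2, 20]]
trace(A^T A) = 21, det(A^T A) = 16
discriminant = 21^2 - 4*16 = 377
Largest eigenvalue of A^T A = (trace + sqrt(disc))/2 = 20.2082
||T|| = sqrt(20.2082) = 4.4954

4.4954


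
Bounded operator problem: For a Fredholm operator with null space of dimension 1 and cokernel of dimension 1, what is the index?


The Fredholm index is defined as ind(T) = dim(ker T) - dim(coker T)
= 1 - 1
= 0

0


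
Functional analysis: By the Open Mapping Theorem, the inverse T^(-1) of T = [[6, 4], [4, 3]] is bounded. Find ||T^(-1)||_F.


det(T) = 6*3 - 4*4 = 2
T^(-1) = (1/2) * [[3, -4], [-4, 6]] = [[1.5000, -2.0000], [-2.0000, 3.0000]]
||T^(-1)||_F^2 = 1.5000^2 + (-2.0000)^2 + (-2.0000)^2 + 3.0000^2 = 19.2500
||T^(-1)||_F = sqrt(19.2500) = 4.3875

4.3875


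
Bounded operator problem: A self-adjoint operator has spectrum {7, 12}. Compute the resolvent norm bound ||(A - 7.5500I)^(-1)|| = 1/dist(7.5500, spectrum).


dist(7.5500, {7, 12}) = min(|7.5500 - 7|, |7.5500 - 12|)
= min(0.5500, 4.4500) = 0.5500
Resolvent bound = 1/0.5500 = 1.8182

1.8182


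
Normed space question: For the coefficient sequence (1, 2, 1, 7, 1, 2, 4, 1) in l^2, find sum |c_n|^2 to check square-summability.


sum |c_n|^2 = 1^2 + 2^2 + 1^2 + 7^2 + 1^2 + 2^2 + 4^2 + 1^2
= 1 + 4 + 1 + 49 + 1 + 4 + 16 + 1
= 77

77


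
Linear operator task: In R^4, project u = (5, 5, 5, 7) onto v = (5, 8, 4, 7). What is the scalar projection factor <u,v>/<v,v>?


Computing <u,v> = 5*5 + 5*8 + 5*4 + 7*7 = 134
Computing <v,v> = 5^2 + 8^2 + 4^2 + 7^2 = 154
Projection coefficient = 134/154 = 0.8701

0.8701


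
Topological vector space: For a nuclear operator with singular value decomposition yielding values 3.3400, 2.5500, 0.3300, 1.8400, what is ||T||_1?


The nuclear norm is the sum of all singular values.
||T||_1 = 3.3400 + 2.5500 + 0.3300 + 1.8400
= 8.0600

8.0600


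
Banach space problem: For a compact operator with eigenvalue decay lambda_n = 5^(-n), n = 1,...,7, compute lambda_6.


The eigenvalue formula gives lambda_6 = 1/5^6
= 1/15625
= 6.4000e-05

6.4000e-05


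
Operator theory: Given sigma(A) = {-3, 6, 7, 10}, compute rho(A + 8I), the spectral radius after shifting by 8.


Spectrum of A + 8I = {5, 14, 15, 18}
Spectral radius = max |lambda| over the shifted spectrum
= max(5, 14, 15, 18) = 18

18


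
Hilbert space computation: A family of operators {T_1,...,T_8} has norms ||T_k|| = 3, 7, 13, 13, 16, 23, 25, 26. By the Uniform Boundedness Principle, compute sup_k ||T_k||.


By the Uniform Boundedness Principle, the supremum of norms is finite.
sup_k ||T_k|| = max(3, 7, 13, 13, 16, 23, 25, 26) = 26

26


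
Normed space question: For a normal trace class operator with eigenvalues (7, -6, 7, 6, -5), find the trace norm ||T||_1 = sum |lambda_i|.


For a normal operator, singular values equal |eigenvalues|.
Trace norm = sum |lambda_i| = 7 + 6 + 7 + 6 + 5
= 31

31


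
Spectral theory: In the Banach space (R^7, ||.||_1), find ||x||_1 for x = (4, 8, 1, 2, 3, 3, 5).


The l^1 norm equals the sum of absolute values of all components.
||x||_1 = 4 + 8 + 1 + 2 + 3 + 3 + 5
= 26

26.0000


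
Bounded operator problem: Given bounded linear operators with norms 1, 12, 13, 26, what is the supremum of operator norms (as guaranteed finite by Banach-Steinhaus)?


By the Uniform Boundedness Principle, the supremum of norms is finite.
sup_k ||T_k|| = max(1, 12, 13, 26) = 26

26


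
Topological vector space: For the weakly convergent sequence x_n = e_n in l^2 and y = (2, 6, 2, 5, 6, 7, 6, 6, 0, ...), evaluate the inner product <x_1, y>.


x_1 = e_1 is the standard basis vector with 1 in position 1.
<x_1, y> = y_1 = 2
As n -> infinity, <x_n, y> -> 0, confirming weak convergence of (x_n) to 0.

2


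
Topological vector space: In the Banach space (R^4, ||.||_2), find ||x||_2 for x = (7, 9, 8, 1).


The l^2 norm = (sum |x_i|^2)^(1/2)
Sum of 2th powers = 49 + 81 + 64 + 1 = 195
||x||_2 = (195)^(1/2) = 13.9642

13.9642


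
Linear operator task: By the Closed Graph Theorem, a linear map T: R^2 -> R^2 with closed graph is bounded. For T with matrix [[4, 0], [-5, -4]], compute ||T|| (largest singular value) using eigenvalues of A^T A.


A^T A = [[41, 20], [20, 16]]
trace(A^T A) = 57, det(A^T A) = 256
discriminant = 57^2 - 4*256 = 2225
Largest eigenvalue of A^T A = (trace + sqrt(disc))/2 = 52.0850
||T|| = sqrt(52.0850) = 7.2170

7.2170


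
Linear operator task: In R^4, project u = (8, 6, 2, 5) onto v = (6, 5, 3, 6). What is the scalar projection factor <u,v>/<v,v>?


Computing <u,v> = 8*6 + 6*5 + 2*3 + 5*6 = 114
Computing <v,v> = 6^2 + 5^2 + 3^2 + 6^2 = 106
Projection coefficient = 114/106 = 1.0755

1.0755


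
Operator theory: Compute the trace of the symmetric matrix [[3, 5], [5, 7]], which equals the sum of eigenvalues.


For a self-adjoint (symmetric) matrix, the eigenvalues are real.
The sum of eigenvalues equals the trace of the matrix.
trace = 3 + 7 = 10

10


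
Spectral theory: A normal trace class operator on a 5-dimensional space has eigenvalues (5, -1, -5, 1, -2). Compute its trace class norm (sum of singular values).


For a normal operator, singular values equal |eigenvalues|.
Trace norm = sum |lambda_i| = 5 + 1 + 5 + 1 + 2
= 14

14


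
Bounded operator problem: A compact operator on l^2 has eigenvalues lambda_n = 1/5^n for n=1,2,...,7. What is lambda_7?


The eigenvalue formula gives lambda_7 = 1/5^7
= 1/78125
= 1.2800e-05

1.2800e-05


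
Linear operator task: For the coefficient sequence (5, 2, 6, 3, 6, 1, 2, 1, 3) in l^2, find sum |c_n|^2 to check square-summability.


sum |c_n|^2 = 5^2 + 2^2 + 6^2 + 3^2 + 6^2 + 1^2 + 2^2 + 1^2 + 3^2
= 25 + 4 + 36 + 9 + 36 + 1 + 4 + 1 + 9
= 125

125


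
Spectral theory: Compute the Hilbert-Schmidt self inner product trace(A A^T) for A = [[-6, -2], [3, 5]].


trace(A * A^T) = sum of squares of all entries
= (-6)^2 + (-2)^2 + 3^2 + 5^2
= 36 + 4 + 9 + 25
= 74

74


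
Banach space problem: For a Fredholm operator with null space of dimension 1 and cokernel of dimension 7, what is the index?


The Fredholm index is defined as ind(T) = dim(ker T) - dim(coker T)
= 1 - 7
= -6

-6


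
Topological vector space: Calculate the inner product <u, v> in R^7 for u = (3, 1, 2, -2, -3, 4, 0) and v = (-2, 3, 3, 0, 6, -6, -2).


Computing the standard inner product <u, v> = sum u_i * v_i
= 3*-2 + 1*3 + 2*3 + -2*0 + -3*6 + 4*-6 + 0*-2
= -6 + 3 + 6 + 0 + -18 + -24 + 0
= -39

-39


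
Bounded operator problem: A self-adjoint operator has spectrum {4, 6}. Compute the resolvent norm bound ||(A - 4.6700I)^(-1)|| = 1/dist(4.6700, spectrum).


dist(4.6700, {4, 6}) = min(|4.6700 - 4|, |4.6700 - 6|)
= min(0.6700, 1.3300) = 0.6700
Resolvent bound = 1/0.6700 = 1.4925

1.4925


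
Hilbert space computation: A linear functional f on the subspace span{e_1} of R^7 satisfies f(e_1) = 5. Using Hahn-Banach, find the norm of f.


The norm of f is given by ||f|| = sup_{||x||=1} |f(x)|.
On span{e_1}, ||e_1|| = 1, so ||f|| = |f(e_1)| / ||e_1||
= |5| / 1 = 5.0000

5.0000


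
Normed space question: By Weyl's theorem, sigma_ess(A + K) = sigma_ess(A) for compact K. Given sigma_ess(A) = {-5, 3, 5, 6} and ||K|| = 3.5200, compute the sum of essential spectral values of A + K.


By Weyl's theorem, the essential spectrum is invariant under compact perturbations.
sigma_ess(A + K) = sigma_ess(A) = {-5, 3, 5, 6}
Sum = -5 + 3 + 5 + 6 = 9

9


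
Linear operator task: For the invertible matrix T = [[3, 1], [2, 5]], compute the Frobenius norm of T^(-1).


det(T) = 3*5 - 1*2 = 13
T^(-1) = (1/13) * [[5, -1], [-2, 3]] = [[0.3846, -0.0769], [-0.1538, 0.2308]]
||T^(-1)||_F^2 = 0.3846^2 + (-0.0769)^2 + (-0.1538)^2 + 0.2308^2 = 0.2308
||T^(-1)||_F = sqrt(0.2308) = 0.4804

0.4804


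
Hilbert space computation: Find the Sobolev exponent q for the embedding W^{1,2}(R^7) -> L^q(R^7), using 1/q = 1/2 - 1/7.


Using the Sobolev embedding formula: 1/q = 1/p - k/n
1/q = 1/2 - 1/7 = 5/14
q = 1/(5/14) = 14/5 = 2.8000

2.8000


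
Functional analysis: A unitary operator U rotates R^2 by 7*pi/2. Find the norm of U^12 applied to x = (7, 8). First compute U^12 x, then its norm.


U is a rotation by theta = 7*pi/2
U^12 = rotation by 12*theta = 84*pi/2 = 0*pi/2 (mod 2*pi)
cos(0*pi/2) = 1.0000, sin(0*pi/2) = 0.0000
U^12 x = (1.0000 * 7 - 0.0000 * 8, 0.0000 * 7 + 1.0000 * 8)
= (7.0000, 8.0000)
||U^12 x|| = sqrt(7.0000^2 + 8.0000^2) = sqrt(113.0000) = 10.6301

10.6301


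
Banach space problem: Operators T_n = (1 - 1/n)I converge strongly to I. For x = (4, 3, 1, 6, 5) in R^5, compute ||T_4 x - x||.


T_4 x - x = (1 - 1/4)x - x = -x/4
||x|| = sqrt(87) = 9.3274
||T_4 x - x|| = ||x||/4 = 9.3274/4 = 2.3318

2.3318


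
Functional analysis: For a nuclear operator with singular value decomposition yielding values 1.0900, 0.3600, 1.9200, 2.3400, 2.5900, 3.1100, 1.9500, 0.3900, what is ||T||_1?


The nuclear norm is the sum of all singular values.
||T||_1 = 1.0900 + 0.3600 + 1.9200 + 2.3400 + 2.5900 + 3.1100 + 1.9500 + 0.3900
= 13.7500

13.7500


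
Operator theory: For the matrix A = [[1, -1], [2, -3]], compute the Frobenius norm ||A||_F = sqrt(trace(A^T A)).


||A||_F^2 = sum a_ij^2
= 1^2 + (-1)^2 + 2^2 + (-3)^2
= 1 + 1 + 4 + 9 = 15
||A||_F = sqrt(15) = 3.8730

3.8730


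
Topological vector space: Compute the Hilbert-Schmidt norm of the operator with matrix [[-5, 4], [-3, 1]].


The Hilbert-Schmidt norm is sqrt(sum of squares of all entries).
Sum of squares = (-5)^2 + 4^2 + (-3)^2 + 1^2
= 25 + 16 + 9 + 1 = 51
||T||_HS = sqrt(51) = 7.1414

7.1414


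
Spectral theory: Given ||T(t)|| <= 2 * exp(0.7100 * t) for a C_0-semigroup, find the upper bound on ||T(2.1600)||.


||T(2.1600)|| <= 2 * exp(0.7100 * 2.1600)
= 2 * exp(1.5336)
= 2 * 4.6348
= 9.2697

9.2697


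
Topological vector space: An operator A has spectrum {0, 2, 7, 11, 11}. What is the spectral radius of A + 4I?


Spectrum of A + 4I = {4, 6, 11, 15, 15}
Spectral radius = max |lambda| over the shifted spectrum
= max(4, 6, 11, 15, 15) = 15

15


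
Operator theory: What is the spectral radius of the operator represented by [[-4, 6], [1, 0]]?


For a 2x2 matrix, eigenvalues satisfy lambda^2 - (trace)*lambda + det = 0
trace = -4 + 0 = -4
det = -4*0 - 6*1 = -6
discriminant = (-4)^2 - 4*(-6) = 40
spectral radius = max |eigenvalue| = 5.1623

5.1623


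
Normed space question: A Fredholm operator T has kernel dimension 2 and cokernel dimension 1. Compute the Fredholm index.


The Fredholm index is defined as ind(T) = dim(ker T) - dim(coker T)
= 2 - 1
= 1

1


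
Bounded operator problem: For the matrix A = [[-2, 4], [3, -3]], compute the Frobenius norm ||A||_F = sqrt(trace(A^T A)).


||A||_F^2 = sum a_ij^2
= (-2)^2 + 4^2 + 3^2 + (-3)^2
= 4 + 16 + 9 + 9 = 38
||A||_F = sqrt(38) = 6.1644

6.1644


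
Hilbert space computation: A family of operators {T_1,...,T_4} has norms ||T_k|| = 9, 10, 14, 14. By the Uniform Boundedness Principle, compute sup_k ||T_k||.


By the Uniform Boundedness Principle, the supremum of norms is finite.
sup_k ||T_k|| = max(9, 10, 14, 14) = 14

14


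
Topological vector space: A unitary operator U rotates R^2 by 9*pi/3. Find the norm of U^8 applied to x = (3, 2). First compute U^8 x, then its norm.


U is a rotation by theta = 9*pi/3
U^8 = rotation by 8*theta = 72*pi/3 = 0*pi/3 (mod 2*pi)
cos(0*pi/3) = 1.0000, sin(0*pi/3) = 0.0000
U^8 x = (1.0000 * 3 - 0.0000 * 2, 0.0000 * 3 + 1.0000 * 2)
= (3.0000, 2.0000)
||U^8 x|| = sqrt(3.0000^2 + 2.0000^2) = sqrt(13.0000) = 3.6056

3.6056


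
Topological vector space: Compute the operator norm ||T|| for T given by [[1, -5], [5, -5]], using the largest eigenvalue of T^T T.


A^T A = [[26, -30], [-30, 50]]
trace(A^T A) = 76, det(A^T A) = 400
discriminant = 76^2 - 4*400 = 4176
Largest eigenvalue of A^T A = (trace + sqrt(disc))/2 = 70.3110
||T|| = sqrt(70.3110) = 8.3852

8.3852


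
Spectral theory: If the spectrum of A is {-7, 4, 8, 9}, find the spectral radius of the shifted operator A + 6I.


Spectrum of A + 6I = {-1, 10, 14, 15}
Spectral radius = max |lambda| over the shifted spectrum
= max(1, 10, 14, 15) = 15

15


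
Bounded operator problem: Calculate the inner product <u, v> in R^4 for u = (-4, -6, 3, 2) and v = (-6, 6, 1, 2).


Computing the standard inner product <u, v> = sum u_i * v_i
= -4*-6 + -6*6 + 3*1 + 2*2
= 24 + -36 + 3 + 4
= -5

-5


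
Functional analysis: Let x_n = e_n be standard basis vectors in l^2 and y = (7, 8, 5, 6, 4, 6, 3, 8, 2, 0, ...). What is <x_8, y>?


x_8 = e_8 is the standard basis vector with 1 in position 8.
<x_8, y> = y_8 = 8
As n -> infinity, <x_n, y> -> 0, confirming weak convergence of (x_n) to 0.

8


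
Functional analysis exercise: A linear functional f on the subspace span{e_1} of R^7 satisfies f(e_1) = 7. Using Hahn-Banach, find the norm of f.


The norm of f is given by ||f|| = sup_{||x||=1} |f(x)|.
On span{e_1}, ||e_1|| = 1, so ||f|| = |f(e_1)| / ||e_1||
= |7| / 1 = 7.0000

7.0000


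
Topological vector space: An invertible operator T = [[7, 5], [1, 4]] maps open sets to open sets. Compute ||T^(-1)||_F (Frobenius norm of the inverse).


det(T) = 7*4 - 5*1 = 23
T^(-1) = (1/23) * [[4, -5], [-1, 7]] = [[0.1739, -0.2174], [-0.0435, 0.3043]]
||T^(-1)||_F^2 = 0.1739^2 + (-0.2174)^2 + (-0.0435)^2 + 0.3043^2 = 0.1720
||T^(-1)||_F = sqrt(0.1720) = 0.4148

0.4148


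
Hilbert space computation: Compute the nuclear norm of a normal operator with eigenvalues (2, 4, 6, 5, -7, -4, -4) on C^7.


For a normal operator, singular values equal |eigenvalues|.
Trace norm = sum |lambda_i| = 2 + 4 + 6 + 5 + 7 + 4 + 4
= 32

32


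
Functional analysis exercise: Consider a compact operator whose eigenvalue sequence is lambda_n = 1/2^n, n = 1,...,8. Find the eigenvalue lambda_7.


The eigenvalue formula gives lambda_7 = 1/2^7
= 1/128
= 0.0078

0.0078


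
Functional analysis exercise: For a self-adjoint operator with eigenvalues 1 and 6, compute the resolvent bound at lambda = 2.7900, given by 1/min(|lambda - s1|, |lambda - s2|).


dist(2.7900, {1, 6}) = min(|2.7900 - 1|, |2.7900 - 6|)
= min(1.7900, 3.2100) = 1.7900
Resolvent bound = 1/1.7900 = 0.5587

0.5587


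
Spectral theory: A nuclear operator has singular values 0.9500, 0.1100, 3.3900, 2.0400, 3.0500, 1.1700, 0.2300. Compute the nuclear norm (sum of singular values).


The nuclear norm is the sum of all singular values.
||T||_1 = 0.9500 + 0.1100 + 3.3900 + 2.0400 + 3.0500 + 1.1700 + 0.2300
= 10.9400

10.9400


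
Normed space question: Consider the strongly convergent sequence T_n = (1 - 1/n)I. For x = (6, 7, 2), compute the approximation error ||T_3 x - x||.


T_3 x - x = (1 - 1/3)x - x = -x/3
||x|| = sqrt(89) = 9.4340
||T_3 x - x|| = ||x||/3 = 9.4340/3 = 3.1447

3.1447


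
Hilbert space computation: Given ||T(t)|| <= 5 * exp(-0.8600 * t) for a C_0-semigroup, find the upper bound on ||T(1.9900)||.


||T(1.9900)|| <= 5 * exp(-0.8600 * 1.9900)
= 5 * exp(-1.7114)
= 5 * 0.1806
= 0.9031

0.9031


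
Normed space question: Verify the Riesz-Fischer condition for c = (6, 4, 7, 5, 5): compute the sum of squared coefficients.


sum |c_n|^2 = 6^2 + 4^2 + 7^2 + 5^2 + 5^2
= 36 + 16 + 49 + 25 + 25
= 151

151


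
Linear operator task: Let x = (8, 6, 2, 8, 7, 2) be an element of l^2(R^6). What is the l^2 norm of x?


The l^2 norm = (sum |x_i|^2)^(1/2)
Sum of 2th powers = 64 + 36 + 4 + 64 + 49 + 4 = 221
||x||_2 = (221)^(1/2) = 14.8661

14.8661


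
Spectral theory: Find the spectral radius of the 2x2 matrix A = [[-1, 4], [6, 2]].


For a 2x2 matrix, eigenvalues satisfy lambda^2 - (trace)*lambda + det = 0
trace = -1 + 2 = 1
det = -1*2 - 4*6 = -26
discriminant = 1^2 - 4*(-26) = 105
spectral radius = max |eigenvalue| = 5.6235

5.6235


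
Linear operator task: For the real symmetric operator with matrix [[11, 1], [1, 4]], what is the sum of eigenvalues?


For a self-adjoint (symmetric) matrix, the eigenvalues are real.
The sum of eigenvalues equals the trace of the matrix.
trace = 11 + 4 = 15

15


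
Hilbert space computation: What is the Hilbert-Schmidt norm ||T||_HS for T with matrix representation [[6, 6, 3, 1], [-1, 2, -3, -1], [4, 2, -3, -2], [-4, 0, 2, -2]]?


The Hilbert-Schmidt norm is sqrt(sum of squares of all entries).
Sum of squares = 6^2 + 6^2 + 3^2 + 1^2 + (-1)^2 + 2^2 + (-3)^2 + (-1)^2 + 4^2 + 2^2 + (-3)^2 + (-2)^2 + (-4)^2 + 0^2 + 2^2 + (-2)^2
= 36 + 36 + 9 + 1 + 1 + 4 + 9 + 1 + 16 + 4 + 9 + 4 + 16 + 0 + 4 + 4 = 154
||T||_HS = sqrt(154) = 12.4097

12.4097


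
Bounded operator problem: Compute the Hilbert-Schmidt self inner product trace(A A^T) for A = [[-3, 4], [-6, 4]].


trace(A * A^T) = sum of squares of all entries
= (-3)^2 + 4^2 + (-6)^2 + 4^2
= 9 + 16 + 36 + 16
= 77

77


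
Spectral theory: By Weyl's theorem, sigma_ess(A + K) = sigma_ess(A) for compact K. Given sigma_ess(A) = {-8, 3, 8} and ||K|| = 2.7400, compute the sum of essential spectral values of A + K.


By Weyl's theorem, the essential spectrum is invariant under compact perturbations.
sigma_ess(A + K) = sigma_ess(A) = {-8, 3, 8}
Sum = -8 + 3 + 8 = 3

3


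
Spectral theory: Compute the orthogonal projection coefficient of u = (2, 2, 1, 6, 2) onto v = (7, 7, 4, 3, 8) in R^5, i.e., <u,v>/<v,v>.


Computing <u,v> = 2*7 + 2*7 + 1*4 + 6*3 + 2*8 = 66
Computing <v,v> = 7^2 + 7^2 + 4^2 + 3^2 + 8^2 = 187
Projection coefficient = 66/187 = 0.3529

0.3529


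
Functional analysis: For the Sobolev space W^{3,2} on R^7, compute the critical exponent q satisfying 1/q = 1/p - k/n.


Using the Sobolev embedding formula: 1/q = 1/p - k/n
1/q = 1/2 - 3/7 = 1/14
q = 1/(1/14) = 14

14.0000


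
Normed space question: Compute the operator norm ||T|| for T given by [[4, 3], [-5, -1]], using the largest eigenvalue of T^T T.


A^T A = [[41, 17], [17, 10]]
trace(A^T A) = 51, det(A^T A) = 121
discriminant = 51^2 - 4*121 = 2117
Largest eigenvalue of A^T A = (trace + sqrt(disc))/2 = 48.5054
||T|| = sqrt(48.5054) = 6.9646

6.9646


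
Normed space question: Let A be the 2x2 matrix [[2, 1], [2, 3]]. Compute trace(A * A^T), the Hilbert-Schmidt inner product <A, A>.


trace(A * A^T) = sum of squares of all entries
= 2^2 + 1^2 + 2^2 + 3^2
= 4 + 1 + 4 + 9
= 18

18


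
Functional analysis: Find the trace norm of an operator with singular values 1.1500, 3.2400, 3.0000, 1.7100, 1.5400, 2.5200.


The nuclear norm is the sum of all singular values.
||T||_1 = 1.1500 + 3.2400 + 3.0000 + 1.7100 + 1.5400 + 2.5200
= 13.1600

13.1600


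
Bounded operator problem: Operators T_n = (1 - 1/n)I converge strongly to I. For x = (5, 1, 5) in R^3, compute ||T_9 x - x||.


T_9 x - x = (1 - 1/9)x - x = -x/9
||x|| = sqrt(51) = 7.1414
||T_9 x - x|| = ||x||/9 = 7.1414/9 = 0.7935

0.7935


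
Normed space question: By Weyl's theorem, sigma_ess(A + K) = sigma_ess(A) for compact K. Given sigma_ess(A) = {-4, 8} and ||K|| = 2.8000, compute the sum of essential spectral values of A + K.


By Weyl's theorem, the essential spectrum is invariant under compact perturbations.
sigma_ess(A + K) = sigma_ess(A) = {-4, 8}
Sum = -4 + 8 = 4

4


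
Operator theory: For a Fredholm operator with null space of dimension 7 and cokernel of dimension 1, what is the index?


The Fredholm index is defined as ind(T) = dim(ker T) - dim(coker T)
= 7 - 1
= 6

6


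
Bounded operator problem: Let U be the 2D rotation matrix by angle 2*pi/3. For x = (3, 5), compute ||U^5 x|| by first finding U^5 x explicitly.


U is a rotation by theta = 2*pi/3
U^5 = rotation by 5*theta = 10*pi/3 = 4*pi/3 (mod 2*pi)
cos(4*pi/3) = -0.5000, sin(4*pi/3) = -0.8660
U^5 x = (-0.5000 * 3 - -0.8660 * 5, -0.8660 * 3 + -0.5000 * 5)
= (2.8301, -5.0981)
||U^5 x|| = sqrt(2.8301^2 + (-5.0981)^2) = sqrt(34.0000) = 5.8310

5.8310


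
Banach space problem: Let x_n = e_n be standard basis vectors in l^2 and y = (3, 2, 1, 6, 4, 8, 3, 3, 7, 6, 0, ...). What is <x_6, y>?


x_6 = e_6 is the standard basis vector with 1 in position 6.
<x_6, y> = y_6 = 8
As n -> infinity, <x_n, y> -> 0, confirming weak convergence of (x_n) to 0.

8


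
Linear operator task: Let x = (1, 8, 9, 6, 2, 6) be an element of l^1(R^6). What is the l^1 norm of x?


The l^1 norm equals the sum of absolute values of all components.
||x||_1 = 1 + 8 + 9 + 6 + 2 + 6
= 32

32.0000


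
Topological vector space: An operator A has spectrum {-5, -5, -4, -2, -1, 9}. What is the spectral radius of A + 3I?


Spectrum of A + 3I = {-2, -2, -1, 1, 2, 12}
Spectral radius = max |lambda| over the shifted spectrum
= max(2, 2, 1, 1, 2, 12) = 12

12


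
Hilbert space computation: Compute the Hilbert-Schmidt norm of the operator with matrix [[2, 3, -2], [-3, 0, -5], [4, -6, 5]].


The Hilbert-Schmidt norm is sqrt(sum of squares of all entries).
Sum of squares = 2^2 + 3^2 + (-2)^2 + (-3)^2 + 0^2 + (-5)^2 + 4^2 + (-6)^2 + 5^2
= 4 + 9 + 4 + 9 + 0 + 25 + 16 + 36 + 25 = 128
||T||_HS = sqrt(128) = 11.3137

11.3137


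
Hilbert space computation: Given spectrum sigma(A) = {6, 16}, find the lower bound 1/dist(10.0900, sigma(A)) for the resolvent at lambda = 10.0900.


dist(10.0900, {6, 16}) = min(|10.0900 - 6|, |10.0900 - 16|)
= min(4.0900, 5.9100) = 4.0900
Resolvent bound = 1/4.0900 = 0.2445

0.2445


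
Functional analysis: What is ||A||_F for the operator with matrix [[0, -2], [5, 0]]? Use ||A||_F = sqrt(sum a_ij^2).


||A||_F^2 = sum a_ij^2
= 0^2 + (-2)^2 + 5^2 + 0^2
= 0 + 4 + 25 + 0 = 29
||A||_F = sqrt(29) = 5.3852

5.3852


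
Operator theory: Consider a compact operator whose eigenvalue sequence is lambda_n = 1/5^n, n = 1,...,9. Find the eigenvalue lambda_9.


The eigenvalue formula gives lambda_9 = 1/5^9
= 1/1953125
= 5.1200e-07

5.1200e-07


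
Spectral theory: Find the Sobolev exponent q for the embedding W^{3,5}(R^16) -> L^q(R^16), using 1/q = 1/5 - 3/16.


Using the Sobolev embedding formula: 1/q = 1/p - k/n
1/q = 1/5 - 3/16 = 1/80
q = 1/(1/80) = 80

80.0000


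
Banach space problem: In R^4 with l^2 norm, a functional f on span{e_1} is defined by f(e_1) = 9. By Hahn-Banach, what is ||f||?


The norm of f is given by ||f|| = sup_{||x||=1} |f(x)|.
On span{e_1}, ||e_1|| = 1, so ||f|| = |f(e_1)| / ||e_1||
= |9| / 1 = 9.0000

9.0000


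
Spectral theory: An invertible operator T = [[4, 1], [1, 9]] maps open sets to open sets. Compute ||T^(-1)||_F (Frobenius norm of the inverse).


det(T) = 4*9 - 1*1 = 35
T^(-1) = (1/35) * [[9, -1], [-1, 4]] = [[0.2571, -0.0286], [-0.0286, 0.1143]]
||T^(-1)||_F^2 = 0.2571^2 + (-0.0286)^2 + (-0.0286)^2 + 0.1143^2 = 0.0808
||T^(-1)||_F = sqrt(0.0808) = 0.2843

0.2843


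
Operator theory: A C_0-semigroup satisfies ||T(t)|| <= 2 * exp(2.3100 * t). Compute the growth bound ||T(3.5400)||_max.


||T(3.5400)|| <= 2 * exp(2.3100 * 3.5400)
= 2 * exp(8.1774)
= 2 * 3559.5877
= 7119.1754

7119.1754


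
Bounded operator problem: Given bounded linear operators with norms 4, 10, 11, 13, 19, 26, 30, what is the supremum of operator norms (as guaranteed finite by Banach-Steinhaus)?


By the Uniform Boundedness Principle, the supremum of norms is finite.
sup_k ||T_k|| = max(4, 10, 11, 13, 19, 26, 30) = 30

30


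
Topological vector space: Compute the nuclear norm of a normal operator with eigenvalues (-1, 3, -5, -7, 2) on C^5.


For a normal operator, singular values equal |eigenvalues|.
Trace norm = sum |lambda_i| = 1 + 3 + 5 + 7 + 2
= 18

18


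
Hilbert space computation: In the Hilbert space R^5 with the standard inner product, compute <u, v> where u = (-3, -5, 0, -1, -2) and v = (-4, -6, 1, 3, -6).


Computing the standard inner product <u, v> = sum u_i * v_i
= -3*-4 + -5*-6 + 0*1 + -1*3 + -2*-6
= 12 + 30 + 0 + -3 + 12
= 51

51


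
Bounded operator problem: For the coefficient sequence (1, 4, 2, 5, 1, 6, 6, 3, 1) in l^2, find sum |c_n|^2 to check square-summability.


sum |c_n|^2 = 1^2 + 4^2 + 2^2 + 5^2 + 1^2 + 6^2 + 6^2 + 3^2 + 1^2
= 1 + 16 + 4 + 25 + 1 + 36 + 36 + 9 + 1
= 129

129


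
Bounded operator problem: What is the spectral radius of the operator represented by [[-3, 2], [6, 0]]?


For a 2x2 matrix, eigenvalues satisfy lambda^2 - (trace)*lambda + det = 0
trace = -3 + 0 = -3
det = -3*0 - 2*6 = -12
discriminant = (-3)^2 - 4*(-12) = 57
spectral radius = max |eigenvalue| = 5.2749

5.2749


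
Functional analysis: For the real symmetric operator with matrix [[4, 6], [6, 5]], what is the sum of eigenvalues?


For a self-adjoint (symmetric) matrix, the eigenvalues are real.
The sum of eigenvalues equals the trace of the matrix.
trace = 4 + 5 = 9

9


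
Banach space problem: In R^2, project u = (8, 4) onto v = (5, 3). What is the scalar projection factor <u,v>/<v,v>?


Computing <u,v> = 8*5 + 4*3 = 52
Computing <v,v> = 5^2 + 3^2 = 34
Projection coefficient = 52/34 = 1.5294

1.5294


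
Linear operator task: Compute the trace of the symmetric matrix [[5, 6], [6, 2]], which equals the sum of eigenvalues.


For a self-adjoint (symmetric) matrix, the eigenvalues are real.
The sum of eigenvalues equals the trace of the matrix.
trace = 5 + 2 = 7

7


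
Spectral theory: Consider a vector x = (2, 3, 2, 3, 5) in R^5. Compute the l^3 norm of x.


The l^3 norm = (sum |x_i|^3)^(1/3)
Sum of 3th powers = 8 + 27 + 8 + 27 + 125 = 195
||x||_3 = (195)^(1/3) = 5.7989

5.7989


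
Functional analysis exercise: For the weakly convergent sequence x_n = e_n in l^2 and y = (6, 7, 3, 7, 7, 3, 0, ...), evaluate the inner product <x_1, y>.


x_1 = e_1 is the standard basis vector with 1 in position 1.
<x_1, y> = y_1 = 6
As n -> infinity, <x_n, y> -> 0, confirming weak convergence of (x_n) to 0.

6


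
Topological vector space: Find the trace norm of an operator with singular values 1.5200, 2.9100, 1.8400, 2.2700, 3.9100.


The nuclear norm is the sum of all singular values.
||T||_1 = 1.5200 + 2.9100 + 1.8400 + 2.2700 + 3.9100
= 12.4500

12.4500


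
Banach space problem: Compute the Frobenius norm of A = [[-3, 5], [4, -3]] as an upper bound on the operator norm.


||A||_F^2 = sum a_ij^2
= (-3)^2 + 5^2 + 4^2 + (-3)^2
= 9 + 25 + 16 + 9 = 59
||A||_F = sqrt(59) = 7.6811

7.6811


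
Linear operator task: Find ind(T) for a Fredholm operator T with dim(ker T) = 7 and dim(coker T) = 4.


The Fredholm index is defined as ind(T) = dim(ker T) - dim(coker T)
= 7 - 4
= 3

3


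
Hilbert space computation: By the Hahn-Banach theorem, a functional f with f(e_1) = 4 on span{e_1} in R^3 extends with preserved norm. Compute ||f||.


The norm of f is given by ||f|| = sup_{||x||=1} |f(x)|.
On span{e_1}, ||e_1|| = 1, so ||f|| = |f(e_1)| / ||e_1||
= |4| / 1 = 4.0000

4.0000


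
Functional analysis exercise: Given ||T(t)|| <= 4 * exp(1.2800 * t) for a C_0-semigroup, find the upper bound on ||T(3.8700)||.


||T(3.8700)|| <= 4 * exp(1.2800 * 3.8700)
= 4 * exp(4.9536)
= 4 * 141.6841
= 566.7364

566.7364


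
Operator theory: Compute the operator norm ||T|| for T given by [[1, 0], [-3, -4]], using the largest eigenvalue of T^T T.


A^T A = [[10, 12], [12, 16]]
trace(A^T A) = 26, det(A^T A) = 16
discriminant = 26^2 - 4*16 = 612
Largest eigenvalue of A^T A = (trace + sqrt(disc))/2 = 25.3693
||T|| = sqrt(25.3693) = 5.0368

5.0368


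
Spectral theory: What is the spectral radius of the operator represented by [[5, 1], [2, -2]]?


For a 2x2 matrix, eigenvalues satisfy lambda^2 - (trace)*lambda + det = 0
trace = 5 + -2 = 3
det = 5*-2 - 1*2 = -12
discriminant = 3^2 - 4*(-12) = 57
spectral radius = max |eigenvalue| = 5.2749

5.2749


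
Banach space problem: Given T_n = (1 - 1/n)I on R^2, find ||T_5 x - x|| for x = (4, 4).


T_5 x - x = (1 - 1/5)x - x = -x/5
||x|| = sqrt(32) = 5.6569
||T_5 x - x|| = ||x||/5 = 5.6569/5 = 1.1314

1.1314


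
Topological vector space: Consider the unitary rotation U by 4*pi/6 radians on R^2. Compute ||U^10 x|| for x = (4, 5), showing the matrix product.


U is a rotation by theta = 4*pi/6
U^10 = rotation by 10*theta = 40*pi/6 = 4*pi/6 (mod 2*pi)
cos(4*pi/6) = -0.5000, sin(4*pi/6) = 0.8660
U^10 x = (-0.5000 * 4 - 0.8660 * 5, 0.8660 * 4 + -0.5000 * 5)
= (-6.3301, 0.9641)
||U^10 x|| = sqrt((-6.3301)^2 + 0.9641^2) = sqrt(41.0000) = 6.4031

6.4031


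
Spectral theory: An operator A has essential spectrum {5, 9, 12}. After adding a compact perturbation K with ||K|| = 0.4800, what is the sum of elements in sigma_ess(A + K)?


By Weyl's theorem, the essential spectrum is invariant under compact perturbations.
sigma_ess(A + K) = sigma_ess(A) = {5, 9, 12}
Sum = 5 + 9 + 12 = 26

26


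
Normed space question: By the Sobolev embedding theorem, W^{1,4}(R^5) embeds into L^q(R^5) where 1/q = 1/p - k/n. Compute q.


Using the Sobolev embedding formula: 1/q = 1/p - k/n
1/q = 1/4 - 1/5 = 1/20
q = 1/(1/20) = 20

20.0000


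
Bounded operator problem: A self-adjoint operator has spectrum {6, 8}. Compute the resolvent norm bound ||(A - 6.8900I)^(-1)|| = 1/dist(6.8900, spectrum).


dist(6.8900, {6, 8}) = min(|6.8900 - 6|, |6.8900 - 8|)
= min(0.8900, 1.1100) = 0.8900
Resolvent bound = 1/0.8900 = 1.1236

1.1236
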